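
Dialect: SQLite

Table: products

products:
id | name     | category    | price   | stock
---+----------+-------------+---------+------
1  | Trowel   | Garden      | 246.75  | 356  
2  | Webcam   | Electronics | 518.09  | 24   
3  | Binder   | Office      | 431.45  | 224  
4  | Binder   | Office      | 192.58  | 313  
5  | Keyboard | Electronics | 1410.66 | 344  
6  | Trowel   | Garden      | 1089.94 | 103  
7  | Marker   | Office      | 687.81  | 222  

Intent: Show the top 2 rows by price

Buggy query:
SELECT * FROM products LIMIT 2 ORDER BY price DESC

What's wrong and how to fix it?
Bug: ORDER BY cannot follow LIMIT; LIMIT is the final clause

Fix: Swap the clauses: ORDER BY first, then LIMIT

Corrected query:
SELECT * FROM products ORDER BY price DESC LIMIT 2

Result:
id | name     | category    | price   | stock
---+----------+-------------+---------+------
5  | Keyboard | Electronics | 1410.66 | 344  
6  | Trowel   | Garden      | 1089.94 | 103  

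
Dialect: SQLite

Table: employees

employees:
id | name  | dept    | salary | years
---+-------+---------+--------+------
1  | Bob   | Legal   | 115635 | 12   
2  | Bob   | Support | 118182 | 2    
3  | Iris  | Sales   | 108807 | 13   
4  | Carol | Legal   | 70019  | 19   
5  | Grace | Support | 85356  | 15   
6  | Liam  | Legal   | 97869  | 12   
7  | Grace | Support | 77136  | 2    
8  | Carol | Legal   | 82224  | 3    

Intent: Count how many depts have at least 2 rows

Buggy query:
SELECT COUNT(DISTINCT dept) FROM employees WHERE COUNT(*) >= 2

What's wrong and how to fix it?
Bug: WHERE filters individual rows, not groups, so a group-level COUNT is invalid there

Fix: Use a subquery that GROUPs and filters with HAVING, then count its rows

Corrected query:
SELECT COUNT(*) FROM (SELECT dept FROM employees GROUP BY dept HAVING COUNT(*) >= 2)

Result:
COUNT(*)
--------
2       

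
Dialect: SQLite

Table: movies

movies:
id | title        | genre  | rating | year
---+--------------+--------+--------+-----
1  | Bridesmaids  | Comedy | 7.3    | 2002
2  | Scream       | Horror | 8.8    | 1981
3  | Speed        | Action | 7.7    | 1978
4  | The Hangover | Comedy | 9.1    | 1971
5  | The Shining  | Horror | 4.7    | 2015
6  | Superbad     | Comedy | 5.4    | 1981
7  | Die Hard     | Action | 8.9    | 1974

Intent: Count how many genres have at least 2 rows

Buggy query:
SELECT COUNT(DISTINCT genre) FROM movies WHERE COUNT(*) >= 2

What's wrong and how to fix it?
Bug: COUNT(*) cannot appear in WHERE; the per-group count doesn't exist yet

Fix: Group first with HAVING COUNT(*) >= 2, then COUNT the resulting groups

Corrected query:
SELECT COUNT(*) FROM (SELECT genre FROM movies GROUP BY genre HAVING COUNT(*) >= 2)

Result:
COUNT(*)
--------
3       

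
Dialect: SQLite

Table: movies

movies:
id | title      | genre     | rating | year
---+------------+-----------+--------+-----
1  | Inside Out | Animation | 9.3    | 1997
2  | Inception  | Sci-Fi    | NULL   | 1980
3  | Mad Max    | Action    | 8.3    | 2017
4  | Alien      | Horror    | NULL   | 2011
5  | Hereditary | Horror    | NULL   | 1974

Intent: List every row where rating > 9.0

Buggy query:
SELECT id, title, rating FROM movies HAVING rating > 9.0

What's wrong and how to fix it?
Bug: This is a non-aggregate query (no GROUP BY, no aggregates), so in SQLite the HAVING clause is invalid here; a row-level condition belongs in WHERE

Fix: Use WHERE for row-level filtering

Corrected query:
SELECT id, title, rating FROM movies WHERE rating > 9.0

Result:
id | title      | rating
---+------------+-------
1  | Inside Out | 9.3   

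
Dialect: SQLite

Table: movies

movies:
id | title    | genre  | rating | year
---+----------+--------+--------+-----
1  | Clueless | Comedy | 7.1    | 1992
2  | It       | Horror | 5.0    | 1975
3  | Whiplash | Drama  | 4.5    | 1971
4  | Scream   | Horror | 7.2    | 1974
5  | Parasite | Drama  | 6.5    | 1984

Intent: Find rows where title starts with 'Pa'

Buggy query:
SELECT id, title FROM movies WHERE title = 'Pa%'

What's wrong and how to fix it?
Bug: '=' compares the literal string including the % character; pattern matching needs LIKE

Fix: Replace '=' with LIKE so 'Pa%' is treated as a pattern

Corrected query:
SELECT id, title FROM movies WHERE title LIKE 'Pa%'

Result:
id | title   
---+---------
5  | Parasite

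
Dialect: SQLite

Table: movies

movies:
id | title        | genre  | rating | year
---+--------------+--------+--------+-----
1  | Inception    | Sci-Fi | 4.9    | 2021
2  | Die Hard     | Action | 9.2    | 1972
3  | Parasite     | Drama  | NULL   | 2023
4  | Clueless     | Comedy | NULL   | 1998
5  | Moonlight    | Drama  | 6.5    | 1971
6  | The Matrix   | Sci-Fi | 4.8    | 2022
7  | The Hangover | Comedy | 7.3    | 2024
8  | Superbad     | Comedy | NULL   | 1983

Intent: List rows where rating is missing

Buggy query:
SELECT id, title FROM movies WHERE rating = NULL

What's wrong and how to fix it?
Bug: '= NULL' is always unknown in SQL three-valued logic, so no rows match

Fix: Replace '= NULL' with 'IS NULL'

Corrected query:
SELECT id, title FROM movies WHERE rating IS NULL

Result:
id | title   
---+---------
3  | Parasite
4  | Clueless
8  | Superbad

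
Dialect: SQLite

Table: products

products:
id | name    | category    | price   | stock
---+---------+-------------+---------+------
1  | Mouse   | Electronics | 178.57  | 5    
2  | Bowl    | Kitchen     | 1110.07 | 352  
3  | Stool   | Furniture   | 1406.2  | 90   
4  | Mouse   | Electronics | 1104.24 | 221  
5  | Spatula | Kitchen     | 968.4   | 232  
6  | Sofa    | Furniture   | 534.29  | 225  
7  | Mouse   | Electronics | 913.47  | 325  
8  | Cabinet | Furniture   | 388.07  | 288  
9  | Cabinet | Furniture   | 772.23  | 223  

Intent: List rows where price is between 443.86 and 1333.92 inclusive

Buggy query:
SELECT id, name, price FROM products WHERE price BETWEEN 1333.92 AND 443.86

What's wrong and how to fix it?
Bug: BETWEEN expects the lower bound first; with 1333.92 AND 443.86 the range is empty

Fix: Swap the bounds so the smaller value comes first

Corrected query:
SELECT id, name, price FROM products WHERE price BETWEEN 443.86 AND 1333.92

Result:
id | name    | price  
---+---------+--------
2  | Bowl    | 1110.07
4  | Mouse   | 1104.24
5  | Spatula | 968.4  
6  | Sofa    | 534.29 
7  | Mouse   | 913.47 
9  | Cabinet | 772.23 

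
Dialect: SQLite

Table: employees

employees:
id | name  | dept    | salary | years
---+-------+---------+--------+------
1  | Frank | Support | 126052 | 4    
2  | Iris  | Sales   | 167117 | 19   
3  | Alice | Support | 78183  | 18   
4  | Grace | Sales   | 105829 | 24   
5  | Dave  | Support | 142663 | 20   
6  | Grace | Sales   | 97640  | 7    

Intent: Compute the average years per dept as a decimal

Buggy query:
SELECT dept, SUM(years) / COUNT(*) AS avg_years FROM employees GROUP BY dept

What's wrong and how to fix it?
Bug: Both operands are integers, so '/' performs integer division and truncates

Fix: Multiply by 1.0 (or CAST to REAL) to force floating-point division

Corrected query:
SELECT dept, SUM(years) * 1.0 / COUNT(*) AS avg_years FROM employees GROUP BY dept

Result:
dept    | avg_years
--------+----------
Sales   | 16.666667
Support | 14       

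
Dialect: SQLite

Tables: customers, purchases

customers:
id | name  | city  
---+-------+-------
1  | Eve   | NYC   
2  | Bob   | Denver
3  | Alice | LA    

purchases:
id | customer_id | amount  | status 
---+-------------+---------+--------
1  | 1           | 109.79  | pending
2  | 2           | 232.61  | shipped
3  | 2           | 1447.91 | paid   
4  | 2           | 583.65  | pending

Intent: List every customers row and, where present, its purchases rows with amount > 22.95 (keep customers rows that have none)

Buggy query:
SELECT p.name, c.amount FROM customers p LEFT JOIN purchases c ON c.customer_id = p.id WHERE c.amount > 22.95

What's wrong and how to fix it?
Bug: A WHERE condition on the right-hand table after LEFT JOIN drops unmatched parents

Fix: Move the right-table condition into the ON clause so unmatched parents are kept

Corrected query:
SELECT p.name, c.amount FROM customers p LEFT JOIN purchases c ON c.customer_id = p.id AND c.amount > 22.95

Result:
name  | amount 
------+--------
Eve   | 109.79 
Bob   | 232.61 
Bob   | 583.65 
Bob   | 1447.91
Alice | NULL   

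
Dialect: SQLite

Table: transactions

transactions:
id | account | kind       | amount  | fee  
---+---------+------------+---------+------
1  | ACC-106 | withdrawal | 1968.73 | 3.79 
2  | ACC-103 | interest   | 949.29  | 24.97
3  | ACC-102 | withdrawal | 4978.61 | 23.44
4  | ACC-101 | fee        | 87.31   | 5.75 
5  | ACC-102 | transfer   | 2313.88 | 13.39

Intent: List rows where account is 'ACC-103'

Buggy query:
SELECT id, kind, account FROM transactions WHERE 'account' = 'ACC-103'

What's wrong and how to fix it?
Bug: Single quotes denote string literals in SQL; the column name is being compared as a constant string

Fix: Reference the column as account without single quotes

Corrected query:
SELECT id, kind, account FROM transactions WHERE account = 'ACC-103'

Result:
id | kind     | account
---+----------+--------
2  | interest | ACC-103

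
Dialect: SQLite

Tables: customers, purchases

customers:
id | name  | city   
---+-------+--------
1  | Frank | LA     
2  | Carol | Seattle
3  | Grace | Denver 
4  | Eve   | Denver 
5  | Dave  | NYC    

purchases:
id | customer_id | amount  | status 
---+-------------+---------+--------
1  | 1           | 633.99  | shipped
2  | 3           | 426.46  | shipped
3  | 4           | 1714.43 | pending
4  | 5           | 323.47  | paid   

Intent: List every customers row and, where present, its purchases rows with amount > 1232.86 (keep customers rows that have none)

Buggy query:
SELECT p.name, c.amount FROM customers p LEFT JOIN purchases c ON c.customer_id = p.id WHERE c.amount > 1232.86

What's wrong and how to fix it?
Bug: Filtering c.amount in WHERE discards the NULL rows produced by LEFT JOIN, turning it into an inner join

Fix: Move the right-table condition into the ON clause so unmatched parents are kept

Corrected query:
SELECT p.name, c.amount FROM customers p LEFT JOIN purchases c ON c.customer_id = p.id AND c.amount > 1232.86

Result:
name  | amount 
------+--------
Frank | NULL   
Carol | NULL   
Grace | NULL   
Eve   | 1714.43
Dave  | NULL   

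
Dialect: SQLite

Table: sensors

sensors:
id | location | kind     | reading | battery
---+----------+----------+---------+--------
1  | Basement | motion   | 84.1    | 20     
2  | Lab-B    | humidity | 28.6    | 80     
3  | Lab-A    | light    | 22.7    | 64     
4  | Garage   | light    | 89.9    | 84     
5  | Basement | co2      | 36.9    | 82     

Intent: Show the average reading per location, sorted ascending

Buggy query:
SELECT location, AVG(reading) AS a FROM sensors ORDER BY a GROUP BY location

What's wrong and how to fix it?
Bug: ORDER BY appears before GROUP BY; SQL clause order requires GROUP BY first

Fix: Move ORDER BY to the end, after GROUP BY

Corrected query:
SELECT location, AVG(reading) AS a FROM sensors GROUP BY location ORDER BY a

Result:
location | a   
---------+-----
Lab-A    | 22.7
Lab-B    | 28.6
Basement | 60.5
Garage   | 89.9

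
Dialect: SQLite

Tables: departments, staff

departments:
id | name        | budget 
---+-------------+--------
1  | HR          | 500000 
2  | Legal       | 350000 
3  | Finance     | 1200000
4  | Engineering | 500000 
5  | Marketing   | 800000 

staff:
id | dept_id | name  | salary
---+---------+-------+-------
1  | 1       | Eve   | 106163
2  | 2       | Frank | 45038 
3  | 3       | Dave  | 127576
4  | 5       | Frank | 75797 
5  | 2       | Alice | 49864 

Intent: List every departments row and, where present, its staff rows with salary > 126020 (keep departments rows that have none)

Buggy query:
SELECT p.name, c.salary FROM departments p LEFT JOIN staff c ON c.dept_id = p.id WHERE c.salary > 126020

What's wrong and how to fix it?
Bug: Filtering c.salary in WHERE discards the NULL rows produced by LEFT JOIN, turning it into an inner join

Fix: Move the right-table condition into the ON clause so unmatched parents are kept

Corrected query:
SELECT p.name, c.salary FROM departments p LEFT JOIN staff c ON c.dept_id = p.id AND c.salary > 126020

Result:
name        | salary
------------+-------
HR          | NULL  
Legal       | NULL  
Finance     | 127576
Engineering | NULL  
Marketing   | NULL  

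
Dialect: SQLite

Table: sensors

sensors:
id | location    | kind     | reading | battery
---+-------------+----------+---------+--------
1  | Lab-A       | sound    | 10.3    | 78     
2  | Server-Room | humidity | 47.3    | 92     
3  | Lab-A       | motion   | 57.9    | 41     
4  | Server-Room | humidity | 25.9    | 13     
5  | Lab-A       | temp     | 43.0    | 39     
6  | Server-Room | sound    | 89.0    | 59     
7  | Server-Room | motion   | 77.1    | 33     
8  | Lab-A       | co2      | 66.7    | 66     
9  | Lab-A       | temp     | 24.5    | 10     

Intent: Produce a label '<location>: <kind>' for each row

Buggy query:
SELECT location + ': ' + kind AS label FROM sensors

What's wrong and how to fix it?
Bug: '+' is numeric addition; on text columns SQLite converts them to 0 instead of concatenating

Fix: Replace + with || to concatenate text

Corrected query:
SELECT location || ': ' || kind AS label FROM sensors

Result:
label                
---------------------
Lab-A: sound         
Server-Room: humidity
Lab-A: motion        
Server-Room: humidity
Lab-A: temp          
Server-Room: sound   
Server-Room: motion  
Lab-A: co2           
Lab-A: temp          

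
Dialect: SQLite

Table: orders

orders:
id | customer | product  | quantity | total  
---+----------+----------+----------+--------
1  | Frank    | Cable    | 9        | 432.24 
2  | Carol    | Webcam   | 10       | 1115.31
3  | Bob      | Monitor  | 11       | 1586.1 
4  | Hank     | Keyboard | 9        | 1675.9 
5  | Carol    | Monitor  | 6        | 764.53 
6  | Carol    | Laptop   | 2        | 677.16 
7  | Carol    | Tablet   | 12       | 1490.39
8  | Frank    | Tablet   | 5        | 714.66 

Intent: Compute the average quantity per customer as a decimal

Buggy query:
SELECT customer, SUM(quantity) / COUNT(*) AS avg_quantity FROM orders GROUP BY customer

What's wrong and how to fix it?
Bug: SUM(quantity) and COUNT(*) are both integers; the division truncates the fractional part

Fix: Cast one side to REAL so the division keeps the fractional part

Corrected query:
SELECT customer, SUM(quantity) * 1.0 / COUNT(*) AS avg_quantity FROM orders GROUP BY customer

Result:
customer | avg_quantity
---------+-------------
Bob      | 11          
Carol    | 7.5         
Frank    | 7           
Hank     | 9           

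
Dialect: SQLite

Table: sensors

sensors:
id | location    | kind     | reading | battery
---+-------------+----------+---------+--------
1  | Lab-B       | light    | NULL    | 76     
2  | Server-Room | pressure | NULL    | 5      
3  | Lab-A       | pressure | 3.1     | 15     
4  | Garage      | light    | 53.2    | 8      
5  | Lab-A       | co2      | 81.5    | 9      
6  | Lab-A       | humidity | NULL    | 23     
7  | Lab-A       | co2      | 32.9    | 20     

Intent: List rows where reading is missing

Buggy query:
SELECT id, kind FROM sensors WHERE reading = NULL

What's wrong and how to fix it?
Bug: '= NULL' is always unknown in SQL three-valued logic, so no rows match

Fix: Use IS NULL to test for NULL

Corrected query:
SELECT id, kind FROM sensors WHERE reading IS NULL

Result:
id | kind    
---+---------
1  | light   
2  | pressure
6  | humidity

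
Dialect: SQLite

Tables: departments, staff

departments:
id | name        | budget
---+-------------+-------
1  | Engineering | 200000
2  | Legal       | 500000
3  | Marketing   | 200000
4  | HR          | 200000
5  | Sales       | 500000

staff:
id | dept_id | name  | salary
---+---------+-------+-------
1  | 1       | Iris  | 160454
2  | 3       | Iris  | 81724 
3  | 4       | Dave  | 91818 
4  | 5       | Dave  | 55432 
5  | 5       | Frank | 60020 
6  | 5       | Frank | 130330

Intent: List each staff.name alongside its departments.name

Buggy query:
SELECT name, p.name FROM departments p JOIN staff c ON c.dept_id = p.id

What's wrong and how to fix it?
Bug: Both tables have a 'name' column; the unqualified reference is ambiguous

Fix: Qualify the column with its table alias (c.name)

Corrected query:
SELECT c.name, p.name FROM departments p JOIN staff c ON c.dept_id = p.id

Result:
name  | name       
------+------------
Iris  | Engineering
Iris  | Marketing  
Dave  | HR         
Dave  | Sales      
Frank | Sales      
Frank | Sales      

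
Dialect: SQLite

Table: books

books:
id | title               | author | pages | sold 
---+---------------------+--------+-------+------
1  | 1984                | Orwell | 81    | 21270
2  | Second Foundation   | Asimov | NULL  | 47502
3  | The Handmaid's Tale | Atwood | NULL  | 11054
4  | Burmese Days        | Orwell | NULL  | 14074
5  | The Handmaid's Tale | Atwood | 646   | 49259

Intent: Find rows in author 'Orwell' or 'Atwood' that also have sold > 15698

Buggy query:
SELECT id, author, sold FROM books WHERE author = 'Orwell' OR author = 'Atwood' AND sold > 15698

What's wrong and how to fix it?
Bug: AND binds tighter than OR, so this parses as author = 'Orwell' OR (author = 'Atwood' AND sold > 15698)

Fix: Add parentheses around the OR so the AND applies to both alternatives

Corrected query:
SELECT id, author, sold FROM books WHERE (author = 'Orwell' OR author = 'Atwood') AND sold > 15698

Result:
id | author | sold 
---+--------+------
1  | Orwell | 21270
5  | Atwood | 49259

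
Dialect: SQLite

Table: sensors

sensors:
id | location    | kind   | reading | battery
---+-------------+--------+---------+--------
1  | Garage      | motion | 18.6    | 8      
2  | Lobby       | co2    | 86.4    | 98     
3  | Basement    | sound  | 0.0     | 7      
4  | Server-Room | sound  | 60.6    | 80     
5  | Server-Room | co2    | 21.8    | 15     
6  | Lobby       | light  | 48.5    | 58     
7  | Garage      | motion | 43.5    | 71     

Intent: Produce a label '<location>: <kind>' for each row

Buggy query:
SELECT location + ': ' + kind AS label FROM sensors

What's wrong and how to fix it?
Bug: SQLite uses || for string concatenation; + coerces text to numbers (yielding 0)

Fix: Use the || operator for string concatenation

Corrected query:
SELECT location || ': ' || kind AS label FROM sensors

Result:
label             
------------------
Garage: motion    
Lobby: co2        
Basement: sound   
Server-Room: sound
Server-Room: co2  
Lobby: light      
Garage: motion    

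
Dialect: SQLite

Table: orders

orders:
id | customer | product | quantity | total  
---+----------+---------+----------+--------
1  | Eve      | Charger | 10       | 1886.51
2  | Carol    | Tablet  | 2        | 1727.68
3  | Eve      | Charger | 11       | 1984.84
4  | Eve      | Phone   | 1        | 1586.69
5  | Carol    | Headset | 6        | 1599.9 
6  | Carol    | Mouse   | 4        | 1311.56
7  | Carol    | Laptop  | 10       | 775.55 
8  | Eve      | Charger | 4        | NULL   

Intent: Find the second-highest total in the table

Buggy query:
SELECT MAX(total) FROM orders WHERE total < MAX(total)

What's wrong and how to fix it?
Bug: MAX(total) on the right of the comparison is an aggregate-in-WHERE error

Fix: Put the inner MAX in a scalar subquery

Corrected query:
SELECT MAX(total) FROM orders WHERE total < (SELECT MAX(total) FROM orders)

Result:
MAX(total)
----------
1886.51   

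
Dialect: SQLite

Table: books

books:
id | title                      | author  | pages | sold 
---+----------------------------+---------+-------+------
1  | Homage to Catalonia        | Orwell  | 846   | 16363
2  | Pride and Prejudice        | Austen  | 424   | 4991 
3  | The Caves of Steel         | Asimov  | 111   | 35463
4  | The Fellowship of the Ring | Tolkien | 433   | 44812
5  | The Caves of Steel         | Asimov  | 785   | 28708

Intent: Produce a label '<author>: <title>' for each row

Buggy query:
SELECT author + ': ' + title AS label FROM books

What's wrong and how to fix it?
Bug: '+' is numeric addition; on text columns SQLite converts them to 0 instead of concatenating

Fix: Replace + with || to concatenate text

Corrected query:
SELECT author || ': ' || title AS label FROM books

Result:
label                              
-----------------------------------
Orwell: Homage to Catalonia        
Austen: Pride and Prejudice        
Asimov: The Caves of Steel         
Tolkien: The Fellowship of the Ring
Asimov: The Caves of Steel         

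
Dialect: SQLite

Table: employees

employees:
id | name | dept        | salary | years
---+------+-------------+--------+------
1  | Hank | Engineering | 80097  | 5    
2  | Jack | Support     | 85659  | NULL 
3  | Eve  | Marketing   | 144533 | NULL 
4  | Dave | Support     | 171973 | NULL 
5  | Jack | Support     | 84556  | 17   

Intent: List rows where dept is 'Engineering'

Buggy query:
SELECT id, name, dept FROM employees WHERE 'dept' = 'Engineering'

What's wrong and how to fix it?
Bug: 'dept' in single quotes is a string literal, not the column; the comparison is literal-vs-literal and never true

Fix: Reference the column as dept without single quotes

Corrected query:
SELECT id, name, dept FROM employees WHERE dept = 'Engineering'

Result:
id | name | dept       
---+------+------------
1  | Hank | Engineering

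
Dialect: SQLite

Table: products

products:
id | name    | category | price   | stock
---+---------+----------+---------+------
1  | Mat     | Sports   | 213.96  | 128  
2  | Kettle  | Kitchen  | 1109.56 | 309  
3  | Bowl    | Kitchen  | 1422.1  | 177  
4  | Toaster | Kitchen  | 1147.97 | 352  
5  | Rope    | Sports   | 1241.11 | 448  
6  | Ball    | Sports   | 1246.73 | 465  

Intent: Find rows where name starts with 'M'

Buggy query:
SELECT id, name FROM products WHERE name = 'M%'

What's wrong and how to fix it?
Bug: '=' compares the literal string including the % character; pattern matching needs LIKE

Fix: Use LIKE for wildcard pattern matching

Corrected query:
SELECT id, name FROM products WHERE name LIKE 'M%'

Result:
id | name
---+-----
1  | Mat 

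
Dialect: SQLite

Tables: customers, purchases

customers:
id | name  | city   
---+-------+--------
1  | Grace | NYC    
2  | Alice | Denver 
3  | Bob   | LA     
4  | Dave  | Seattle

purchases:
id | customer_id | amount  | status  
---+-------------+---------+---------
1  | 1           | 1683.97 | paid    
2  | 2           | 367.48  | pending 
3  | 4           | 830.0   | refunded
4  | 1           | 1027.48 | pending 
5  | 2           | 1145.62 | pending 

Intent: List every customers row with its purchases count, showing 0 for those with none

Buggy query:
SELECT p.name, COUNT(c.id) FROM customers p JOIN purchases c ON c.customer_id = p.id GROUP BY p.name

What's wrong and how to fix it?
Bug: An inner join excludes parents with zero children

Fix: Use LEFT JOIN so parents without children still appear (COUNT(c.id) gives 0)

Corrected query:
SELECT p.name, COUNT(c.id) FROM customers p LEFT JOIN purchases c ON c.customer_id = p.id GROUP BY p.name

Result:
name  | COUNT(c.id)
------+------------
Alice | 2          
Bob   | 0          
Dave  | 1          
Grace | 2          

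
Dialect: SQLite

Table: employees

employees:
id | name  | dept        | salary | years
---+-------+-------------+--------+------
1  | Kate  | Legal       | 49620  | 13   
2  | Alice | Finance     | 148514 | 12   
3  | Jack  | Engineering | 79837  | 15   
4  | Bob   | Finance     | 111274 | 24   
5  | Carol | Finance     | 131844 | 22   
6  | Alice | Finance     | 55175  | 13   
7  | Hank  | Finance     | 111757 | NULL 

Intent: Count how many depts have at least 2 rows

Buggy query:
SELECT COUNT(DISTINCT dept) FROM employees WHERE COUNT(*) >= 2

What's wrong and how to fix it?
Bug: COUNT(*) cannot appear in WHERE; the per-group count doesn't exist yet

Fix: Group first with HAVING COUNT(*) >= 2, then COUNT the resulting groups

Corrected query:
SELECT COUNT(*) FROM (SELECT dept FROM employees GROUP BY dept HAVING COUNT(*) >= 2)

Result:
COUNT(*)
--------
1       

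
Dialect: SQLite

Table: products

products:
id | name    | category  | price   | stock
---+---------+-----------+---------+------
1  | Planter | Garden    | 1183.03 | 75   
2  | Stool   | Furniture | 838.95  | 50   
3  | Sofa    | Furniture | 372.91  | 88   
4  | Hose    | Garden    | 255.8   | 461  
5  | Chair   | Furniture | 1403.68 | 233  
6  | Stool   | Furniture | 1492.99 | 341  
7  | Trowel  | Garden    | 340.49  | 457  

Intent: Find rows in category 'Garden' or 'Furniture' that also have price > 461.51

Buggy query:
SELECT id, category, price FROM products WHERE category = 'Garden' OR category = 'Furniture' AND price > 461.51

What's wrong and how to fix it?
Bug: AND binds tighter than OR, so this parses as category = 'Garden' OR (category = 'Furniture' AND price > 461.51)

Fix: Add parentheses around the OR so the AND applies to both alternatives

Corrected query:
SELECT id, category, price FROM products WHERE (category = 'Garden' OR category = 'Furniture') AND price > 461.51

Result:
id | category  | price  
---+-----------+--------
1  | Garden    | 1183.03
2  | Furniture | 838.95 
5  | Furniture | 1403.68
6  | Furniture | 1492.99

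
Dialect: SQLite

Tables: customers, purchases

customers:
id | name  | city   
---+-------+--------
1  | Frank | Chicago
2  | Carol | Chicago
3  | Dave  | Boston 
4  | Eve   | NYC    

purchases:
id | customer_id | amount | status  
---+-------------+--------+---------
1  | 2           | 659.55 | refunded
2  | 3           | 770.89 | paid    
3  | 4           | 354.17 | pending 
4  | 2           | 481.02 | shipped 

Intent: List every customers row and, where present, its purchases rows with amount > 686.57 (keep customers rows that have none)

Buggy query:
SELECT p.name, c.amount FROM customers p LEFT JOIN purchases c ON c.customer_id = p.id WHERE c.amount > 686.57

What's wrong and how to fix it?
Bug: A WHERE condition on the right-hand table after LEFT JOIN drops unmatched parents

Fix: Put 'c.amount > 686.57' in the JOIN's ON clause instead of WHERE

Corrected query:
SELECT p.name, c.amount FROM customers p LEFT JOIN purchases c ON c.customer_id = p.id AND c.amount > 686.57

Result:
name  | amount
------+-------
Frank | NULL  
Carol | NULL  
Dave  | 770.89
Eve   | NULL  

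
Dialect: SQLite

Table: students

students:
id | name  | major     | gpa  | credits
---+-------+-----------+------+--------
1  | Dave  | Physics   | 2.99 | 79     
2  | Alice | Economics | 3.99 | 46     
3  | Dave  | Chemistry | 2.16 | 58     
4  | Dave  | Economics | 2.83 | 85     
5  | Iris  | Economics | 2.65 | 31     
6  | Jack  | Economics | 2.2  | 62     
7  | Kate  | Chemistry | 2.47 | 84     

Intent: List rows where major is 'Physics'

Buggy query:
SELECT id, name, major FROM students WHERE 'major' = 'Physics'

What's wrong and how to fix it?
Bug: Single quotes denote string literals in SQL; the column name is being compared as a constant string

Fix: Remove the quotes around the column name (or use double quotes for an identifier)

Corrected query:
SELECT id, name, major FROM students WHERE major = 'Physics'

Result:
id | name | major  
---+------+--------
1  | Dave | Physics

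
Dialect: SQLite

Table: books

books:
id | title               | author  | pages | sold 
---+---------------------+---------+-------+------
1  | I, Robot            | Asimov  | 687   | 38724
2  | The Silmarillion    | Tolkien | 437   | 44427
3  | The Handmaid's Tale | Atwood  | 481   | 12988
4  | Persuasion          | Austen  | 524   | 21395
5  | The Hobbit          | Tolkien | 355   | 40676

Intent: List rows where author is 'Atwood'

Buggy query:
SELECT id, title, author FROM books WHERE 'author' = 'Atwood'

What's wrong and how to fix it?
Bug: 'author' in single quotes is a string literal, not the column; the comparison is literal-vs-literal and never true

Fix: Reference the column as author without single quotes

Corrected query:
SELECT id, title, author FROM books WHERE author = 'Atwood'

Result:
id | title               | author
---+---------------------+-------
3  | The Handmaid's Tale | Atwood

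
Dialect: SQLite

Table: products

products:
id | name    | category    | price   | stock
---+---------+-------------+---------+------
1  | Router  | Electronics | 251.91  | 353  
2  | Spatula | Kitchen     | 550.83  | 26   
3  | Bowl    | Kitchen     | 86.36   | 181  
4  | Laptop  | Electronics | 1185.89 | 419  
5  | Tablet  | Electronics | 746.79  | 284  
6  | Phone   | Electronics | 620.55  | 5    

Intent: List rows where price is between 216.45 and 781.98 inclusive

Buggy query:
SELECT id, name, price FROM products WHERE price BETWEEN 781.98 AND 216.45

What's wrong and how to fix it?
Bug: BETWEEN expects the lower bound first; with 781.98 AND 216.45 the range is empty

Fix: Swap the bounds so the smaller value comes first

Corrected query:
SELECT id, name, price FROM products WHERE price BETWEEN 216.45 AND 781.98

Result:
id | name    | price 
---+---------+-------
1  | Router  | 251.91
2  | Spatula | 550.83
5  | Tablet  | 746.79
6  | Phone   | 620.55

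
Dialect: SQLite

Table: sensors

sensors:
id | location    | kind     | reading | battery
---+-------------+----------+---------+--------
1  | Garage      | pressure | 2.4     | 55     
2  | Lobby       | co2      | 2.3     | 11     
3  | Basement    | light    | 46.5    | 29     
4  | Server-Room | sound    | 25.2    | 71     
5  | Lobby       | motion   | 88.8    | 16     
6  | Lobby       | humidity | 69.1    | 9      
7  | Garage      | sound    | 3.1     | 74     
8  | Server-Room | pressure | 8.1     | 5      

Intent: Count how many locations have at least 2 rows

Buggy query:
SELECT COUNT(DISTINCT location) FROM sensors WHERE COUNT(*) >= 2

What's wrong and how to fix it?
Bug: WHERE filters individual rows, not groups, so a group-level COUNT is invalid there

Fix: Group first with HAVING COUNT(*) >= 2, then COUNT the resulting groups

Corrected query:
SELECT COUNT(*) FROM (SELECT location FROM sensors GROUP BY location HAVING COUNT(*) >= 2)

Result:
COUNT(*)
--------
3       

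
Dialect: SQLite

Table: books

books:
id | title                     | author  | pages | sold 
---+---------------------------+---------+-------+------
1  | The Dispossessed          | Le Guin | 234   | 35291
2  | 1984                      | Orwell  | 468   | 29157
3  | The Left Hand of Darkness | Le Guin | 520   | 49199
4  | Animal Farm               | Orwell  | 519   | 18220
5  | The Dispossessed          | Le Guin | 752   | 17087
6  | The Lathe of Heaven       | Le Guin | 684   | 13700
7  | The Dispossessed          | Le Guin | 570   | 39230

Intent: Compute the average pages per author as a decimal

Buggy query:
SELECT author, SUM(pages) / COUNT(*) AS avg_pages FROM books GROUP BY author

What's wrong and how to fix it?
Bug: Both operands are integers, so '/' performs integer division and truncates

Fix: Multiply by 1.0 (or CAST to REAL) to force floating-point division

Corrected query:
SELECT author, SUM(pages) * 1.0 / COUNT(*) AS avg_pages FROM books GROUP BY author

Result:
author  | avg_pages
--------+----------
Le Guin | 552      
Orwell  | 493.5    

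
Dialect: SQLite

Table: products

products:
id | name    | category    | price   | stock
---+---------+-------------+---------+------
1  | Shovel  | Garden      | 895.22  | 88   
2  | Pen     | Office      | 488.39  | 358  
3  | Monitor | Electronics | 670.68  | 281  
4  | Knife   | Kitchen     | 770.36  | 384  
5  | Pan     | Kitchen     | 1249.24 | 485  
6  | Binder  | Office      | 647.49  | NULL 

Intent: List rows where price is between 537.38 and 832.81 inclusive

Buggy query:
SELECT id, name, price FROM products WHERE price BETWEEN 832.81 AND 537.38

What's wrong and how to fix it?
Bug: The bounds are reversed; BETWEEN a AND b requires a <= b to match anything

Fix: Write BETWEEN 537.38 AND 832.81

Corrected query:
SELECT id, name, price FROM products WHERE price BETWEEN 537.38 AND 832.81

Result:
id | name    | price 
---+---------+-------
3  | Monitor | 670.68
4  | Knife   | 770.36
6  | Binder  | 647.49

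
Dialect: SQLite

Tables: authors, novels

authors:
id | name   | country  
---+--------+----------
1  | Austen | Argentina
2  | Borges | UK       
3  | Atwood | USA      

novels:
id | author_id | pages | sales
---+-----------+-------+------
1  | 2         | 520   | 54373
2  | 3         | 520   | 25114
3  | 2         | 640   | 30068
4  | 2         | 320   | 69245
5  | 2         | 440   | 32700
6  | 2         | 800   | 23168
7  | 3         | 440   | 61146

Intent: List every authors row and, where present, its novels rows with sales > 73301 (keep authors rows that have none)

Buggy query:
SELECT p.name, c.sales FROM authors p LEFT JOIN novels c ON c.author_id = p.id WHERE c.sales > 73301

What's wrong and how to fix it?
Bug: A WHERE condition on the right-hand table after LEFT JOIN drops unmatched parents

Fix: Move the right-table condition into the ON clause so unmatched parents are kept

Corrected query:
SELECT p.name, c.sales FROM authors p LEFT JOIN novels c ON c.author_id = p.id AND c.sales > 73301

Result:
name   | sales
-------+------
Austen | NULL 
Borges | NULL 
Atwood | NULL 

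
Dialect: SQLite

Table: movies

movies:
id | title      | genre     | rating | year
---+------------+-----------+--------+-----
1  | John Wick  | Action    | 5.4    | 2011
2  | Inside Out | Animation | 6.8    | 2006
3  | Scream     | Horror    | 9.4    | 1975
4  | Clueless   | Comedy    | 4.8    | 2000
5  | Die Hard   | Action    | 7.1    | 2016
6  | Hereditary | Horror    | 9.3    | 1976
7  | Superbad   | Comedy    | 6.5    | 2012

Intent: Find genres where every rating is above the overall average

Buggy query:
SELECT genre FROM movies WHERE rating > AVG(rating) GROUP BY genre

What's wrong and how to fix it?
Bug: WHERE evaluates per row before aggregation, so AVG() is unavailable

Fix: Use a subquery for AVG and a HAVING MIN(...) filter so the condition holds for every row in the group

Corrected query:
SELECT genre FROM movies GROUP BY genre HAVING MIN(rating) > (SELECT AVG(rating) FROM movies)

Result:
genre 
------
Horror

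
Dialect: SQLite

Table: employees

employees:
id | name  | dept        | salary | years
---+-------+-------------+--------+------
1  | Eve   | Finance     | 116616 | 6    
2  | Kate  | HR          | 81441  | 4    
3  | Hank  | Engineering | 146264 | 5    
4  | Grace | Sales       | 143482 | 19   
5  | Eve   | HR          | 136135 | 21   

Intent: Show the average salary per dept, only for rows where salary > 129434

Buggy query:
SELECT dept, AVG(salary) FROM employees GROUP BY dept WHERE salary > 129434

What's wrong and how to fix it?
Bug: WHERE cannot follow GROUP BY

Fix: Move the WHERE clause before GROUP BY

Corrected query:
SELECT dept, AVG(salary) FROM employees WHERE salary > 129434 GROUP BY dept

Result:
dept        | AVG(salary)
------------+------------
Engineering | 146264     
HR          | 136135     
Sales       | 143482     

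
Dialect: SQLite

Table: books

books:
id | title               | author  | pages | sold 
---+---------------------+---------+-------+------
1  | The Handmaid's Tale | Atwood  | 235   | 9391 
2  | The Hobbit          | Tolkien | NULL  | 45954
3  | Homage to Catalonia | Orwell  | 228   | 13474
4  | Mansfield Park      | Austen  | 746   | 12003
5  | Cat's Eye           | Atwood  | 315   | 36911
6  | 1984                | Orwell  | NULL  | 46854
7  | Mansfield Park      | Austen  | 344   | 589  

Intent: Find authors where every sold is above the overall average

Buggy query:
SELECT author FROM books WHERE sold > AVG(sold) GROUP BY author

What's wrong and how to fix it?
Bug: WHERE evaluates per row before aggregation, so AVG() is unavailable

Fix: Use a subquery for AVG and a HAVING MIN(...) filter so the condition holds for every row in the group

Corrected query:
SELECT author FROM books GROUP BY author HAVING MIN(sold) > (SELECT AVG(sold) FROM books)

Result:
author 
-------
Tolkien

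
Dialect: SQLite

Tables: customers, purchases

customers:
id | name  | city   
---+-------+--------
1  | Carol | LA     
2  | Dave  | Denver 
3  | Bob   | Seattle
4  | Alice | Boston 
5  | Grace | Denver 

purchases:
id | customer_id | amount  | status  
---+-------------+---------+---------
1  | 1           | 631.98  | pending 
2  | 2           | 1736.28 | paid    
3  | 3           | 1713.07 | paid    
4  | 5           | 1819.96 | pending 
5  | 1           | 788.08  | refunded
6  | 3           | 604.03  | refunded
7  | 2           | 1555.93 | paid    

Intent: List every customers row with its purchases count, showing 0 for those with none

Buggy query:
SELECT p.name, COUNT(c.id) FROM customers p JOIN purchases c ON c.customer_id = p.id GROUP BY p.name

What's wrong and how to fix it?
Bug: INNER JOIN drops customers rows that have no matching purchases rows

Fix: Use LEFT JOIN so parents without children still appear (COUNT(c.id) gives 0)

Corrected query:
SELECT p.name, COUNT(c.id) FROM customers p LEFT JOIN purchases c ON c.customer_id = p.id GROUP BY p.name

Result:
name  | COUNT(c.id)
------+------------
Alice | 0          
Bob   | 2          
Carol | 2          
Dave  | 2          
Grace | 1          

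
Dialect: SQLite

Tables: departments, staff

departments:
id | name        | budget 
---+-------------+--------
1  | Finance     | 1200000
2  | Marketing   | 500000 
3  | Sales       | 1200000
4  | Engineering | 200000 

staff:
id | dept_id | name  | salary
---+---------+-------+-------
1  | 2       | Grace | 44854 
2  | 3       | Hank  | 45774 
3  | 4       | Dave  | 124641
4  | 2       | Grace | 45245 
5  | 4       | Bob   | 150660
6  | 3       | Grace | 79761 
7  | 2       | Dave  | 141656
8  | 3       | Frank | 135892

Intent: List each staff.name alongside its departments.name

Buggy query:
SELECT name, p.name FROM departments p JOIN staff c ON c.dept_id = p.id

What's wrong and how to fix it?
Bug: Both tables have a 'name' column; the unqualified reference is ambiguous

Fix: Prefix ambiguous columns with the table alias

Corrected query:
SELECT c.name, p.name FROM departments p JOIN staff c ON c.dept_id = p.id

Result:
name  | name       
------+------------
Grace | Marketing  
Hank  | Sales      
Dave  | Engineering
Grace | Marketing  
Bob   | Engineering
Grace | Sales      
Dave  | Marketing  
Frank | Sales      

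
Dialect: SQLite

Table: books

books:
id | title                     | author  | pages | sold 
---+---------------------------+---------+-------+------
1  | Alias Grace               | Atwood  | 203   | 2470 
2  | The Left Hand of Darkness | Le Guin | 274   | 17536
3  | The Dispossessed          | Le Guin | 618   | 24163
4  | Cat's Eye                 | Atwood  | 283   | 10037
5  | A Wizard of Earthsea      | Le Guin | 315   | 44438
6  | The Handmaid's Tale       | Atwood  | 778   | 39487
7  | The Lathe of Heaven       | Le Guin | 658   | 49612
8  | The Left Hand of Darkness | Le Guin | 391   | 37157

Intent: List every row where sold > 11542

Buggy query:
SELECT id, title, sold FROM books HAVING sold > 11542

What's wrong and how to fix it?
Bug: HAVING filters the output of aggregation, but this query has no GROUP BY and no aggregate functions, so SQLite rejects it (HAVING clause on a non-aggregate query); the condition here is per row

Fix: Replace HAVING with WHERE since the condition applies to individual rows

Corrected query:
SELECT id, title, sold FROM books WHERE sold > 11542

Result:
id | title                     | sold 
---+---------------------------+------
2  | The Left Hand of Darkness | 17536
3  | The Dispossessed          | 24163
5  | A Wizard of Earthsea      | 44438
6  | The Handmaid's Tale       | 39487
7  | The Lathe of Heaven       | 49612
8  | The Left Hand of Darkness | 37157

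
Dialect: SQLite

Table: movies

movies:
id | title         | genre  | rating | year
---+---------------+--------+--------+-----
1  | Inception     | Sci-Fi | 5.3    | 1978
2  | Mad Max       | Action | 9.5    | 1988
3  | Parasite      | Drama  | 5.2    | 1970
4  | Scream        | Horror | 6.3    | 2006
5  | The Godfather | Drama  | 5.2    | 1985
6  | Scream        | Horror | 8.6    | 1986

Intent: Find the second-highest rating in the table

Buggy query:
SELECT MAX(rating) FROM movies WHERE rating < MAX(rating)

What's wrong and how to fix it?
Bug: MAX(rating) on the right of the comparison is an aggregate-in-WHERE error

Fix: Compute the overall MAX in a subquery, then take MAX of rows below it

Corrected query:
SELECT MAX(rating) FROM movies WHERE rating < (SELECT MAX(rating) FROM movies)

Result:
MAX(rating)
-----------
8.6        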